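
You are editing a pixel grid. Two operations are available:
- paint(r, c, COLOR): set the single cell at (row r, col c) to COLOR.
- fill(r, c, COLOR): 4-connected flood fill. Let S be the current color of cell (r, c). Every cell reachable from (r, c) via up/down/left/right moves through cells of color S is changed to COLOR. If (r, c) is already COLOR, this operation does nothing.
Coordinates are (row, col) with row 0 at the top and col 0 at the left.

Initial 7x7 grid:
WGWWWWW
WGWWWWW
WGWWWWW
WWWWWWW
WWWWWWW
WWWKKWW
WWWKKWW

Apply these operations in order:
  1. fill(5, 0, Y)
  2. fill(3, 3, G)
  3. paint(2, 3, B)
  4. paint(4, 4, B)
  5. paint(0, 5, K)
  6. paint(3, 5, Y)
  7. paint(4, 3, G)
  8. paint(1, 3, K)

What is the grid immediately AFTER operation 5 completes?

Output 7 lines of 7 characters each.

Answer: GGGGGKG
GGGGGGG
GGGBGGG
GGGGGGG
GGGGBGG
GGGKKGG
GGGKKGG

Derivation:
After op 1 fill(5,0,Y) [42 cells changed]:
YGYYYYY
YGYYYYY
YGYYYYY
YYYYYYY
YYYYYYY
YYYKKYY
YYYKKYY
After op 2 fill(3,3,G) [42 cells changed]:
GGGGGGG
GGGGGGG
GGGGGGG
GGGGGGG
GGGGGGG
GGGKKGG
GGGKKGG
After op 3 paint(2,3,B):
GGGGGGG
GGGGGGG
GGGBGGG
GGGGGGG
GGGGGGG
GGGKKGG
GGGKKGG
After op 4 paint(4,4,B):
GGGGGGG
GGGGGGG
GGGBGGG
GGGGGGG
GGGGBGG
GGGKKGG
GGGKKGG
After op 5 paint(0,5,K):
GGGGGKG
GGGGGGG
GGGBGGG
GGGGGGG
GGGGBGG
GGGKKGG
GGGKKGG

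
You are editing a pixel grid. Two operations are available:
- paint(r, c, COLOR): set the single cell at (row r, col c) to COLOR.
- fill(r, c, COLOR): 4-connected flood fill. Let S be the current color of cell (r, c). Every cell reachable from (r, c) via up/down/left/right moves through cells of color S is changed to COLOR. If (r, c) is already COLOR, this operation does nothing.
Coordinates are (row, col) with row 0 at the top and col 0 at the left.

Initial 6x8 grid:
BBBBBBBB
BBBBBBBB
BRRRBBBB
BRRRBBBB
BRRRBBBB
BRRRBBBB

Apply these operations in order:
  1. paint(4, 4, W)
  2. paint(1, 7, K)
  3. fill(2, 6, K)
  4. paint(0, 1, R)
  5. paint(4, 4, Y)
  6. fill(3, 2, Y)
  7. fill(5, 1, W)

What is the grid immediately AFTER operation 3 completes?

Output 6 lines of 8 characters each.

Answer: KKKKKKKK
KKKKKKKK
KRRRKKKK
KRRRKKKK
KRRRWKKK
KRRRKKKK

Derivation:
After op 1 paint(4,4,W):
BBBBBBBB
BBBBBBBB
BRRRBBBB
BRRRBBBB
BRRRWBBB
BRRRBBBB
After op 2 paint(1,7,K):
BBBBBBBB
BBBBBBBK
BRRRBBBB
BRRRBBBB
BRRRWBBB
BRRRBBBB
After op 3 fill(2,6,K) [34 cells changed]:
KKKKKKKK
KKKKKKKK
KRRRKKKK
KRRRKKKK
KRRRWKKK
KRRRKKKK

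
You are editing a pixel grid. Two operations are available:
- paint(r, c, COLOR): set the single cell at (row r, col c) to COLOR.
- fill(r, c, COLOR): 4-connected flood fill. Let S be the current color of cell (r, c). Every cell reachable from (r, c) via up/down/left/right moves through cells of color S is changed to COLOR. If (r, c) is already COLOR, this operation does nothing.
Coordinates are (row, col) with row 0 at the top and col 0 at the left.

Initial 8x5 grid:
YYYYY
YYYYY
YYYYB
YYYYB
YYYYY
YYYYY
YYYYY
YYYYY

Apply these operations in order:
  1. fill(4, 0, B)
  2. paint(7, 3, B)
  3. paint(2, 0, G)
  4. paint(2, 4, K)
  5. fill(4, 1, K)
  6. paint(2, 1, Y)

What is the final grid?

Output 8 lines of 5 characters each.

After op 1 fill(4,0,B) [38 cells changed]:
BBBBB
BBBBB
BBBBB
BBBBB
BBBBB
BBBBB
BBBBB
BBBBB
After op 2 paint(7,3,B):
BBBBB
BBBBB
BBBBB
BBBBB
BBBBB
BBBBB
BBBBB
BBBBB
After op 3 paint(2,0,G):
BBBBB
BBBBB
GBBBB
BBBBB
BBBBB
BBBBB
BBBBB
BBBBB
After op 4 paint(2,4,K):
BBBBB
BBBBB
GBBBK
BBBBB
BBBBB
BBBBB
BBBBB
BBBBB
After op 5 fill(4,1,K) [38 cells changed]:
KKKKK
KKKKK
GKKKK
KKKKK
KKKKK
KKKKK
KKKKK
KKKKK
After op 6 paint(2,1,Y):
KKKKK
KKKKK
GYKKK
KKKKK
KKKKK
KKKKK
KKKKK
KKKKK

Answer: KKKKK
KKKKK
GYKKK
KKKKK
KKKKK
KKKKK
KKKKK
KKKKK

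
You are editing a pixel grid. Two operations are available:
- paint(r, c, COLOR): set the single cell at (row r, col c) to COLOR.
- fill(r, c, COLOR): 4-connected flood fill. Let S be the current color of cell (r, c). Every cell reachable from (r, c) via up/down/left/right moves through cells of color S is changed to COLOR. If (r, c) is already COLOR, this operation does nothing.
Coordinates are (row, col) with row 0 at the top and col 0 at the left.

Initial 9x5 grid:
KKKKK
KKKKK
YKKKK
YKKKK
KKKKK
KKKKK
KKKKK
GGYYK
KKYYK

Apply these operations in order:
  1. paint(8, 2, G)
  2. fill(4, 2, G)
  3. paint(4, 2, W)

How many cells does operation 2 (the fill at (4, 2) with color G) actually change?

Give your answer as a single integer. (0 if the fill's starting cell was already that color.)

Answer: 35

Derivation:
After op 1 paint(8,2,G):
KKKKK
KKKKK
YKKKK
YKKKK
KKKKK
KKKKK
KKKKK
GGYYK
KKGYK
After op 2 fill(4,2,G) [35 cells changed]:
GGGGG
GGGGG
YGGGG
YGGGG
GGGGG
GGGGG
GGGGG
GGYYG
KKGYG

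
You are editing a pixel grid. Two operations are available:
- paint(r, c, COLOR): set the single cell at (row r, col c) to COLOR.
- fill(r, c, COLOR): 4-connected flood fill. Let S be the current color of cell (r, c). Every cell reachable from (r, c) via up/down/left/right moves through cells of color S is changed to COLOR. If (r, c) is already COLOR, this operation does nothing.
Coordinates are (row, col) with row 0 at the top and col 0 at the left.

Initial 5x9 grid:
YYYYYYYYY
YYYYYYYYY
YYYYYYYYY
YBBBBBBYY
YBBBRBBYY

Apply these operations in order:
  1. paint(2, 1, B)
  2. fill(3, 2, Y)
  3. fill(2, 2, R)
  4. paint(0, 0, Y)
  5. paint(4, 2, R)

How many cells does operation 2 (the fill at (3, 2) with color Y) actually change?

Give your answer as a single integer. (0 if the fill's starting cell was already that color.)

Answer: 12

Derivation:
After op 1 paint(2,1,B):
YYYYYYYYY
YYYYYYYYY
YBYYYYYYY
YBBBBBBYY
YBBBRBBYY
After op 2 fill(3,2,Y) [12 cells changed]:
YYYYYYYYY
YYYYYYYYY
YYYYYYYYY
YYYYYYYYY
YYYYRYYYY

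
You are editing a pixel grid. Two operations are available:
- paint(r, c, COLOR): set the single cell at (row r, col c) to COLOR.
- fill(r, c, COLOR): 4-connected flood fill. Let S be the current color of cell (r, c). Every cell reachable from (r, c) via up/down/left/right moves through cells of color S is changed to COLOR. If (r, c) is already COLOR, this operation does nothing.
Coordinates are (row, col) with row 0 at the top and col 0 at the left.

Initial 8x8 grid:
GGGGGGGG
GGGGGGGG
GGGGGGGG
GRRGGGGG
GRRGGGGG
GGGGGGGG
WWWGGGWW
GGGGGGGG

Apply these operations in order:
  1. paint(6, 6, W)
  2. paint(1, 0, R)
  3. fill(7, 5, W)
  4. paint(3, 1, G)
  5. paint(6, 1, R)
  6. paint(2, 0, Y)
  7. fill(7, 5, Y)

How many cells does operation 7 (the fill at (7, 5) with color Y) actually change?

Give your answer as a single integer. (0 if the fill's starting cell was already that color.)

After op 1 paint(6,6,W):
GGGGGGGG
GGGGGGGG
GGGGGGGG
GRRGGGGG
GRRGGGGG
GGGGGGGG
WWWGGGWW
GGGGGGGG
After op 2 paint(1,0,R):
GGGGGGGG
RGGGGGGG
GGGGGGGG
GRRGGGGG
GRRGGGGG
GGGGGGGG
WWWGGGWW
GGGGGGGG
After op 3 fill(7,5,W) [54 cells changed]:
WWWWWWWW
RWWWWWWW
WWWWWWWW
WRRWWWWW
WRRWWWWW
WWWWWWWW
WWWWWWWW
WWWWWWWW
After op 4 paint(3,1,G):
WWWWWWWW
RWWWWWWW
WWWWWWWW
WGRWWWWW
WRRWWWWW
WWWWWWWW
WWWWWWWW
WWWWWWWW
After op 5 paint(6,1,R):
WWWWWWWW
RWWWWWWW
WWWWWWWW
WGRWWWWW
WRRWWWWW
WWWWWWWW
WRWWWWWW
WWWWWWWW
After op 6 paint(2,0,Y):
WWWWWWWW
RWWWWWWW
YWWWWWWW
WGRWWWWW
WRRWWWWW
WWWWWWWW
WRWWWWWW
WWWWWWWW
After op 7 fill(7,5,Y) [57 cells changed]:
YYYYYYYY
RYYYYYYY
YYYYYYYY
YGRYYYYY
YRRYYYYY
YYYYYYYY
YRYYYYYY
YYYYYYYY

Answer: 57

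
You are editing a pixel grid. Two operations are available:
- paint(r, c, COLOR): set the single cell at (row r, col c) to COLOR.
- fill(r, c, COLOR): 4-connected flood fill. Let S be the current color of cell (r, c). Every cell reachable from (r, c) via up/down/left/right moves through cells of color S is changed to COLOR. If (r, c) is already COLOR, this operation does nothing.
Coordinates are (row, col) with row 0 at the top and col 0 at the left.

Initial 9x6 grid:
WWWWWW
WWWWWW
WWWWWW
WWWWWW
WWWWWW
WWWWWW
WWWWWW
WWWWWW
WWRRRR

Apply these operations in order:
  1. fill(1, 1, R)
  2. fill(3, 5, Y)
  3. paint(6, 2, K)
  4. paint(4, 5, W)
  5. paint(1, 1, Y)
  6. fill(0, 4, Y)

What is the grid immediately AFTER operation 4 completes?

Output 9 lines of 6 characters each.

After op 1 fill(1,1,R) [50 cells changed]:
RRRRRR
RRRRRR
RRRRRR
RRRRRR
RRRRRR
RRRRRR
RRRRRR
RRRRRR
RRRRRR
After op 2 fill(3,5,Y) [54 cells changed]:
YYYYYY
YYYYYY
YYYYYY
YYYYYY
YYYYYY
YYYYYY
YYYYYY
YYYYYY
YYYYYY
After op 3 paint(6,2,K):
YYYYYY
YYYYYY
YYYYYY
YYYYYY
YYYYYY
YYYYYY
YYKYYY
YYYYYY
YYYYYY
After op 4 paint(4,5,W):
YYYYYY
YYYYYY
YYYYYY
YYYYYY
YYYYYW
YYYYYY
YYKYYY
YYYYYY
YYYYYY

Answer: YYYYYY
YYYYYY
YYYYYY
YYYYYY
YYYYYW
YYYYYY
YYKYYY
YYYYYY
YYYYYY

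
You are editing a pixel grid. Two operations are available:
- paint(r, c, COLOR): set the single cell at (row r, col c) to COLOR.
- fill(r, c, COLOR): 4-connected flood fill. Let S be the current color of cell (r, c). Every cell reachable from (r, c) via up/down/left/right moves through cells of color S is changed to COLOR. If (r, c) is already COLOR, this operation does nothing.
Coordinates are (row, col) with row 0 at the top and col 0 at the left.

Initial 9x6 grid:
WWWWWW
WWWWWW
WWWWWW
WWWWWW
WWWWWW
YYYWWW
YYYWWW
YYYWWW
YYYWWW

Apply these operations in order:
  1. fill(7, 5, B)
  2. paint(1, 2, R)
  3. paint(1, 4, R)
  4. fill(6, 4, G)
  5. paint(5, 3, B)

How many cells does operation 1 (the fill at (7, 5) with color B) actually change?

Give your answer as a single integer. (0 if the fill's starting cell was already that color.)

Answer: 42

Derivation:
After op 1 fill(7,5,B) [42 cells changed]:
BBBBBB
BBBBBB
BBBBBB
BBBBBB
BBBBBB
YYYBBB
YYYBBB
YYYBBB
YYYBBB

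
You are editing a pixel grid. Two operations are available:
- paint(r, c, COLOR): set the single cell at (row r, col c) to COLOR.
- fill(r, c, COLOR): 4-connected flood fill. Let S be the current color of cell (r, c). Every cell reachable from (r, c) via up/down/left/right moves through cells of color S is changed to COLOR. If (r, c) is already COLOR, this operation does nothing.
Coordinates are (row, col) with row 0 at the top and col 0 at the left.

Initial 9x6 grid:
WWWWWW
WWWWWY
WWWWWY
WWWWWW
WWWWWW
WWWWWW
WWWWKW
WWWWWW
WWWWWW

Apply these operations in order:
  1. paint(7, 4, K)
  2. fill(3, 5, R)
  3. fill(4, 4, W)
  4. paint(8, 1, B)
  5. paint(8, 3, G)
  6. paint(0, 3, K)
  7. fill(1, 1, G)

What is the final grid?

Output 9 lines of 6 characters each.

Answer: GGGKGG
GGGGGY
GGGGGY
GGGGGG
GGGGGG
GGGGGG
GGGGKG
GGGGKG
GBGGGG

Derivation:
After op 1 paint(7,4,K):
WWWWWW
WWWWWY
WWWWWY
WWWWWW
WWWWWW
WWWWWW
WWWWKW
WWWWKW
WWWWWW
After op 2 fill(3,5,R) [50 cells changed]:
RRRRRR
RRRRRY
RRRRRY
RRRRRR
RRRRRR
RRRRRR
RRRRKR
RRRRKR
RRRRRR
After op 3 fill(4,4,W) [50 cells changed]:
WWWWWW
WWWWWY
WWWWWY
WWWWWW
WWWWWW
WWWWWW
WWWWKW
WWWWKW
WWWWWW
After op 4 paint(8,1,B):
WWWWWW
WWWWWY
WWWWWY
WWWWWW
WWWWWW
WWWWWW
WWWWKW
WWWWKW
WBWWWW
After op 5 paint(8,3,G):
WWWWWW
WWWWWY
WWWWWY
WWWWWW
WWWWWW
WWWWWW
WWWWKW
WWWWKW
WBWGWW
After op 6 paint(0,3,K):
WWWKWW
WWWWWY
WWWWWY
WWWWWW
WWWWWW
WWWWWW
WWWWKW
WWWWKW
WBWGWW
After op 7 fill(1,1,G) [47 cells changed]:
GGGKGG
GGGGGY
GGGGGY
GGGGGG
GGGGGG
GGGGGG
GGGGKG
GGGGKG
GBGGGG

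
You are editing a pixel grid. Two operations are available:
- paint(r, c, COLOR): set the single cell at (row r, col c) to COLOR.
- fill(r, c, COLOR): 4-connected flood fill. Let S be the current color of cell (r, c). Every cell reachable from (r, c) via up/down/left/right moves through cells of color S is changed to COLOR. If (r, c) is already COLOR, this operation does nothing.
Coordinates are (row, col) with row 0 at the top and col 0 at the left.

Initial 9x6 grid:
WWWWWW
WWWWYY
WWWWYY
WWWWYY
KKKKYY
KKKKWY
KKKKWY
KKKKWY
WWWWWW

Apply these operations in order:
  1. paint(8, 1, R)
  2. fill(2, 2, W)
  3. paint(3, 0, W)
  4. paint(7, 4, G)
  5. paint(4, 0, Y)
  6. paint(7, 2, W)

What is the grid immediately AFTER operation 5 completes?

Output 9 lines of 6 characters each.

After op 1 paint(8,1,R):
WWWWWW
WWWWYY
WWWWYY
WWWWYY
KKKKYY
KKKKWY
KKKKWY
KKKKWY
WRWWWW
After op 2 fill(2,2,W) [0 cells changed]:
WWWWWW
WWWWYY
WWWWYY
WWWWYY
KKKKYY
KKKKWY
KKKKWY
KKKKWY
WRWWWW
After op 3 paint(3,0,W):
WWWWWW
WWWWYY
WWWWYY
WWWWYY
KKKKYY
KKKKWY
KKKKWY
KKKKWY
WRWWWW
After op 4 paint(7,4,G):
WWWWWW
WWWWYY
WWWWYY
WWWWYY
KKKKYY
KKKKWY
KKKKWY
KKKKGY
WRWWWW
After op 5 paint(4,0,Y):
WWWWWW
WWWWYY
WWWWYY
WWWWYY
YKKKYY
KKKKWY
KKKKWY
KKKKGY
WRWWWW

Answer: WWWWWW
WWWWYY
WWWWYY
WWWWYY
YKKKYY
KKKKWY
KKKKWY
KKKKGY
WRWWWW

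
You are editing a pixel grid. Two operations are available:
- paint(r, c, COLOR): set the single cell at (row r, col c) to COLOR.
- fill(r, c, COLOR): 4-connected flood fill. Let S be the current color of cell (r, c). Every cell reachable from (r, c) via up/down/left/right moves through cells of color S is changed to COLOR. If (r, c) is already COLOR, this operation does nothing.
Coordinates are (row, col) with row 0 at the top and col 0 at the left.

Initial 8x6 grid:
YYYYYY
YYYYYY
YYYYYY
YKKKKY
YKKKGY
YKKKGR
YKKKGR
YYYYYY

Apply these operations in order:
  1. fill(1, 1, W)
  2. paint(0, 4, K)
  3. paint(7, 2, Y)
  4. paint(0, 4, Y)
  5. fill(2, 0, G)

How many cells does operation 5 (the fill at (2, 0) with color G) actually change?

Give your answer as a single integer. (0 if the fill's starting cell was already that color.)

Answer: 25

Derivation:
After op 1 fill(1,1,W) [30 cells changed]:
WWWWWW
WWWWWW
WWWWWW
WKKKKW
WKKKGW
WKKKGR
WKKKGR
WWWWWW
After op 2 paint(0,4,K):
WWWWKW
WWWWWW
WWWWWW
WKKKKW
WKKKGW
WKKKGR
WKKKGR
WWWWWW
After op 3 paint(7,2,Y):
WWWWKW
WWWWWW
WWWWWW
WKKKKW
WKKKGW
WKKKGR
WKKKGR
WWYWWW
After op 4 paint(0,4,Y):
WWWWYW
WWWWWW
WWWWWW
WKKKKW
WKKKGW
WKKKGR
WKKKGR
WWYWWW
After op 5 fill(2,0,G) [25 cells changed]:
GGGGYG
GGGGGG
GGGGGG
GKKKKG
GKKKGG
GKKKGR
GKKKGR
GGYWWW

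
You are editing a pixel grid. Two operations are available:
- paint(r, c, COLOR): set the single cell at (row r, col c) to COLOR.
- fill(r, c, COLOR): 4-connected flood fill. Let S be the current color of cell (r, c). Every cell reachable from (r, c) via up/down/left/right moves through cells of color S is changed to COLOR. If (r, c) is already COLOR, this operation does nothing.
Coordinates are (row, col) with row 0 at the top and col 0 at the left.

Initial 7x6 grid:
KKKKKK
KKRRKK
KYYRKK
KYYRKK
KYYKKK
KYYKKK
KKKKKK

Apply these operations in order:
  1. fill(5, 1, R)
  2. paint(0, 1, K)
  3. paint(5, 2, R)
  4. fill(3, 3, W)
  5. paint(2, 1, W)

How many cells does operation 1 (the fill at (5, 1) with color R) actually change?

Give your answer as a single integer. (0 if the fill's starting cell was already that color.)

After op 1 fill(5,1,R) [8 cells changed]:
KKKKKK
KKRRKK
KRRRKK
KRRRKK
KRRKKK
KRRKKK
KKKKKK

Answer: 8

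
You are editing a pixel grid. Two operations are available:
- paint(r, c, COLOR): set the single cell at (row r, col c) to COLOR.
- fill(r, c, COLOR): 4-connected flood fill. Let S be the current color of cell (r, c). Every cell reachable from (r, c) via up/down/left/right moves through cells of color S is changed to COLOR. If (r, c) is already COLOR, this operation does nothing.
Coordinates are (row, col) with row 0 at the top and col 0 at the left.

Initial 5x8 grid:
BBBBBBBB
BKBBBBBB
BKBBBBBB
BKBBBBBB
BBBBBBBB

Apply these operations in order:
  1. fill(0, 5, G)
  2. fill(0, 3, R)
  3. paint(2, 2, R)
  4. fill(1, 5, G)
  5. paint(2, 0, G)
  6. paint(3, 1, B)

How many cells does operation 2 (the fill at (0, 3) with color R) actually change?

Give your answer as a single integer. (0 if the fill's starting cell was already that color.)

Answer: 37

Derivation:
After op 1 fill(0,5,G) [37 cells changed]:
GGGGGGGG
GKGGGGGG
GKGGGGGG
GKGGGGGG
GGGGGGGG
After op 2 fill(0,3,R) [37 cells changed]:
RRRRRRRR
RKRRRRRR
RKRRRRRR
RKRRRRRR
RRRRRRRR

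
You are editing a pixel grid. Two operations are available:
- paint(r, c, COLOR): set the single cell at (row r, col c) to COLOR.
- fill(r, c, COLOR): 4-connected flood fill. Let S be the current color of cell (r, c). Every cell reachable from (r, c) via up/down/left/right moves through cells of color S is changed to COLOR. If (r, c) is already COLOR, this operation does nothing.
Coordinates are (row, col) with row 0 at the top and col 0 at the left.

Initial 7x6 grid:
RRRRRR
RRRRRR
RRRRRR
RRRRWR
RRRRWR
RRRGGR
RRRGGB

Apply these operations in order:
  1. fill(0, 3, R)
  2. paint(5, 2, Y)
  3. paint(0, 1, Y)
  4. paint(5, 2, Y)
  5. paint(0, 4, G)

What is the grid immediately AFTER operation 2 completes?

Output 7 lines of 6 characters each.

Answer: RRRRRR
RRRRRR
RRRRRR
RRRRWR
RRRRWR
RRYGGR
RRRGGB

Derivation:
After op 1 fill(0,3,R) [0 cells changed]:
RRRRRR
RRRRRR
RRRRRR
RRRRWR
RRRRWR
RRRGGR
RRRGGB
After op 2 paint(5,2,Y):
RRRRRR
RRRRRR
RRRRRR
RRRRWR
RRRRWR
RRYGGR
RRRGGB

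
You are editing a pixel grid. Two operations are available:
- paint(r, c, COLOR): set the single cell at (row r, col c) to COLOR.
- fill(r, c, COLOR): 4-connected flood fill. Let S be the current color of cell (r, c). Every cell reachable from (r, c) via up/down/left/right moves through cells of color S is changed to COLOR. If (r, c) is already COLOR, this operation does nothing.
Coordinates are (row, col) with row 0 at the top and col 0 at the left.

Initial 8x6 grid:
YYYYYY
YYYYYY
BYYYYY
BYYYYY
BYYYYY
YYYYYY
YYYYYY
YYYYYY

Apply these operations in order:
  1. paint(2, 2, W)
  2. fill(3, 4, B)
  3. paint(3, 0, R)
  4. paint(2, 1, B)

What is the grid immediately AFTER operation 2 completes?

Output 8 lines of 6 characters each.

After op 1 paint(2,2,W):
YYYYYY
YYYYYY
BYWYYY
BYYYYY
BYYYYY
YYYYYY
YYYYYY
YYYYYY
After op 2 fill(3,4,B) [44 cells changed]:
BBBBBB
BBBBBB
BBWBBB
BBBBBB
BBBBBB
BBBBBB
BBBBBB
BBBBBB

Answer: BBBBBB
BBBBBB
BBWBBB
BBBBBB
BBBBBB
BBBBBB
BBBBBB
BBBBBB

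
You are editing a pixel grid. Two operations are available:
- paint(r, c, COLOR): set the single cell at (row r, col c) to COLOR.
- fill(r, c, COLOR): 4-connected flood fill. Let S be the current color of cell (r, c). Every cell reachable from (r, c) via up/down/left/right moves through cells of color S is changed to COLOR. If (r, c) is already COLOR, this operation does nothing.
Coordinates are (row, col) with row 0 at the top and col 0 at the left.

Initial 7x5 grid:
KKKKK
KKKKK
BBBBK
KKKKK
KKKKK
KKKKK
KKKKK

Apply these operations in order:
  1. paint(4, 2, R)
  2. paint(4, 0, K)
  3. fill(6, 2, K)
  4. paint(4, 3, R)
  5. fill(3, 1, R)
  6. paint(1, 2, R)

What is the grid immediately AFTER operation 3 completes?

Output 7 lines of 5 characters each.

After op 1 paint(4,2,R):
KKKKK
KKKKK
BBBBK
KKKKK
KKRKK
KKKKK
KKKKK
After op 2 paint(4,0,K):
KKKKK
KKKKK
BBBBK
KKKKK
KKRKK
KKKKK
KKKKK
After op 3 fill(6,2,K) [0 cells changed]:
KKKKK
KKKKK
BBBBK
KKKKK
KKRKK
KKKKK
KKKKK

Answer: KKKKK
KKKKK
BBBBK
KKKKK
KKRKK
KKKKK
KKKKK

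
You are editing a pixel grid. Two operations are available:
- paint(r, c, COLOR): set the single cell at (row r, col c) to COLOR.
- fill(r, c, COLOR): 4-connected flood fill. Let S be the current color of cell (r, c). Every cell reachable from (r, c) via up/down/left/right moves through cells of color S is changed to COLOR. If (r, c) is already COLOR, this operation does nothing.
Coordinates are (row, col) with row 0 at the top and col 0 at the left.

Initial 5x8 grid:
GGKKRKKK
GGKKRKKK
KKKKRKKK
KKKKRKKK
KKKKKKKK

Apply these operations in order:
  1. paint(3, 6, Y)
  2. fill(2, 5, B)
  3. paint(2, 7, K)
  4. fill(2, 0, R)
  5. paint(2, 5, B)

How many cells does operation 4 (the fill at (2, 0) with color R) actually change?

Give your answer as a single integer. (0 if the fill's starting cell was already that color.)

After op 1 paint(3,6,Y):
GGKKRKKK
GGKKRKKK
KKKKRKKK
KKKKRKYK
KKKKKKKK
After op 2 fill(2,5,B) [31 cells changed]:
GGBBRBBB
GGBBRBBB
BBBBRBBB
BBBBRBYB
BBBBBBBB
After op 3 paint(2,7,K):
GGBBRBBB
GGBBRBBB
BBBBRBBK
BBBBRBYB
BBBBBBBB
After op 4 fill(2,0,R) [30 cells changed]:
GGRRRRRR
GGRRRRRR
RRRRRRRK
RRRRRRYR
RRRRRRRR

Answer: 30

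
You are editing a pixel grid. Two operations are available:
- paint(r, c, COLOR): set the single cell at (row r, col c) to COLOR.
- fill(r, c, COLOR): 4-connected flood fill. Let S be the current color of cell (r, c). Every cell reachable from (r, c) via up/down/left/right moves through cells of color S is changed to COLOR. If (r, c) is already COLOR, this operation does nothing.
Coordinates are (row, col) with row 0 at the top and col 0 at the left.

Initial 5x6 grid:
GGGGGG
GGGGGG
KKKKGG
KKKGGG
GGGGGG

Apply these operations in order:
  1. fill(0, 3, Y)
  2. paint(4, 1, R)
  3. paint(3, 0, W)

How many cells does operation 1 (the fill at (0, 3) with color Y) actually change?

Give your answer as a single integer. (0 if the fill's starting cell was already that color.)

Answer: 23

Derivation:
After op 1 fill(0,3,Y) [23 cells changed]:
YYYYYY
YYYYYY
KKKKYY
KKKYYY
YYYYYY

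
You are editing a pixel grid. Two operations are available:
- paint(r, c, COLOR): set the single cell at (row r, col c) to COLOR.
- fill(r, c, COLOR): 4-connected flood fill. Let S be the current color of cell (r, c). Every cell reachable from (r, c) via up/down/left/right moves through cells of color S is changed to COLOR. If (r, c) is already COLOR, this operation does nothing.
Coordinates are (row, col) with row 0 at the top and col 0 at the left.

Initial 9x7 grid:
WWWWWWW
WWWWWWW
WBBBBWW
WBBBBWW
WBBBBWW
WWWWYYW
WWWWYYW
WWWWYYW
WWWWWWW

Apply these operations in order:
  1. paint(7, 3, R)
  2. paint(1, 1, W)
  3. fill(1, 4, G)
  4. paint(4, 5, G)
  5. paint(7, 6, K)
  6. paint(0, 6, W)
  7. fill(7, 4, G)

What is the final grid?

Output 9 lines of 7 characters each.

Answer: GGGGGGW
GGGGGGG
GBBBBGG
GBBBBGG
GBBBBGG
GGGGGGG
GGGGGGG
GGGRGGK
GGGGGGG

Derivation:
After op 1 paint(7,3,R):
WWWWWWW
WWWWWWW
WBBBBWW
WBBBBWW
WBBBBWW
WWWWYYW
WWWWYYW
WWWRYYW
WWWWWWW
After op 2 paint(1,1,W):
WWWWWWW
WWWWWWW
WBBBBWW
WBBBBWW
WBBBBWW
WWWWYYW
WWWWYYW
WWWRYYW
WWWWWWW
After op 3 fill(1,4,G) [44 cells changed]:
GGGGGGG
GGGGGGG
GBBBBGG
GBBBBGG
GBBBBGG
GGGGYYG
GGGGYYG
GGGRYYG
GGGGGGG
After op 4 paint(4,5,G):
GGGGGGG
GGGGGGG
GBBBBGG
GBBBBGG
GBBBBGG
GGGGYYG
GGGGYYG
GGGRYYG
GGGGGGG
After op 5 paint(7,6,K):
GGGGGGG
GGGGGGG
GBBBBGG
GBBBBGG
GBBBBGG
GGGGYYG
GGGGYYG
GGGRYYK
GGGGGGG
After op 6 paint(0,6,W):
GGGGGGW
GGGGGGG
GBBBBGG
GBBBBGG
GBBBBGG
GGGGYYG
GGGGYYG
GGGRYYK
GGGGGGG
After op 7 fill(7,4,G) [6 cells changed]:
GGGGGGW
GGGGGGG
GBBBBGG
GBBBBGG
GBBBBGG
GGGGGGG
GGGGGGG
GGGRGGK
GGGGGGG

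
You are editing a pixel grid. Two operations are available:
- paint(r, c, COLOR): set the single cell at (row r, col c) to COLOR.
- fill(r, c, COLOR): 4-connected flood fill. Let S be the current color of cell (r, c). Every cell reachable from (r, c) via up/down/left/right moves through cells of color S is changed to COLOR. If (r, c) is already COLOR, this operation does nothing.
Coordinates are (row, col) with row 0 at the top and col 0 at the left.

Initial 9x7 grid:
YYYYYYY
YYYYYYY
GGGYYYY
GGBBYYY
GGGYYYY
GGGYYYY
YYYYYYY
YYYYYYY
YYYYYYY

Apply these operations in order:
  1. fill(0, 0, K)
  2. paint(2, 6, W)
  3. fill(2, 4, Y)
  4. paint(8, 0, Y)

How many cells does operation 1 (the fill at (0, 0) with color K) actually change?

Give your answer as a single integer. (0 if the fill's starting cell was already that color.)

After op 1 fill(0,0,K) [50 cells changed]:
KKKKKKK
KKKKKKK
GGGKKKK
GGBBKKK
GGGKKKK
GGGKKKK
KKKKKKK
KKKKKKK
KKKKKKK

Answer: 50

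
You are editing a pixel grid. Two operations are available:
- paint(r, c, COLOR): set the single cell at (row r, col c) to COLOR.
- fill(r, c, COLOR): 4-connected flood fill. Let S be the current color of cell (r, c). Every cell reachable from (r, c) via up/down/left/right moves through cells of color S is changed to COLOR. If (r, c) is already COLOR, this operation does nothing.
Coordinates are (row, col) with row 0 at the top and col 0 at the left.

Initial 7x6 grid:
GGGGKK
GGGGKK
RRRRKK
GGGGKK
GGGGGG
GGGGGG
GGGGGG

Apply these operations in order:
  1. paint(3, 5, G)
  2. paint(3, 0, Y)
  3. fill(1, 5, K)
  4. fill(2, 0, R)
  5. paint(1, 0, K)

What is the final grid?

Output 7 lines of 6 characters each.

After op 1 paint(3,5,G):
GGGGKK
GGGGKK
RRRRKK
GGGGKG
GGGGGG
GGGGGG
GGGGGG
After op 2 paint(3,0,Y):
GGGGKK
GGGGKK
RRRRKK
YGGGKG
GGGGGG
GGGGGG
GGGGGG
After op 3 fill(1,5,K) [0 cells changed]:
GGGGKK
GGGGKK
RRRRKK
YGGGKG
GGGGGG
GGGGGG
GGGGGG
After op 4 fill(2,0,R) [0 cells changed]:
GGGGKK
GGGGKK
RRRRKK
YGGGKG
GGGGGG
GGGGGG
GGGGGG
After op 5 paint(1,0,K):
GGGGKK
KGGGKK
RRRRKK
YGGGKG
GGGGGG
GGGGGG
GGGGGG

Answer: GGGGKK
KGGGKK
RRRRKK
YGGGKG
GGGGGG
GGGGGG
GGGGGG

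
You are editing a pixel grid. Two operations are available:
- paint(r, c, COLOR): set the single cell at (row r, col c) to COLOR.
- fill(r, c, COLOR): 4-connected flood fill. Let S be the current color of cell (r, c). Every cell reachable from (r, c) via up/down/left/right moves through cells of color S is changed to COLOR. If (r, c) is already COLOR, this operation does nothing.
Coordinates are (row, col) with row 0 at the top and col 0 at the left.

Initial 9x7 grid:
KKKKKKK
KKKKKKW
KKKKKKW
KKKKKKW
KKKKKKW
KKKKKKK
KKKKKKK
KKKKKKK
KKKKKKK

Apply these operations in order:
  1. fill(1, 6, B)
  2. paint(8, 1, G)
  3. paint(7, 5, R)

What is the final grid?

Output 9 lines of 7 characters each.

Answer: KKKKKKK
KKKKKKB
KKKKKKB
KKKKKKB
KKKKKKB
KKKKKKK
KKKKKKK
KKKKKRK
KGKKKKK

Derivation:
After op 1 fill(1,6,B) [4 cells changed]:
KKKKKKK
KKKKKKB
KKKKKKB
KKKKKKB
KKKKKKB
KKKKKKK
KKKKKKK
KKKKKKK
KKKKKKK
After op 2 paint(8,1,G):
KKKKKKK
KKKKKKB
KKKKKKB
KKKKKKB
KKKKKKB
KKKKKKK
KKKKKKK
KKKKKKK
KGKKKKK
After op 3 paint(7,5,R):
KKKKKKK
KKKKKKB
KKKKKKB
KKKKKKB
KKKKKKB
KKKKKKK
KKKKKKK
KKKKKRK
KGKKKKK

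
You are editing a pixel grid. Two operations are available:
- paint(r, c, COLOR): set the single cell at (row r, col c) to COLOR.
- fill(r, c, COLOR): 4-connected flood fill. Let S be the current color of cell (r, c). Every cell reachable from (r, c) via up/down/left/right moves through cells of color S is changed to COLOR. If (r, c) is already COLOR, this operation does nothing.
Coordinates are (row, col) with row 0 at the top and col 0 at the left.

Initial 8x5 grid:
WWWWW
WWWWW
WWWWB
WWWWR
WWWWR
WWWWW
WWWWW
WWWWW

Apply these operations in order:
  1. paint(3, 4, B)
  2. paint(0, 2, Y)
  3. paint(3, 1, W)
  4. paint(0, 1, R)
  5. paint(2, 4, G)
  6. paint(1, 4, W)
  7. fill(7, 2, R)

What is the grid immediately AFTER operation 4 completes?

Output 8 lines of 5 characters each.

After op 1 paint(3,4,B):
WWWWW
WWWWW
WWWWB
WWWWB
WWWWR
WWWWW
WWWWW
WWWWW
After op 2 paint(0,2,Y):
WWYWW
WWWWW
WWWWB
WWWWB
WWWWR
WWWWW
WWWWW
WWWWW
After op 3 paint(3,1,W):
WWYWW
WWWWW
WWWWB
WWWWB
WWWWR
WWWWW
WWWWW
WWWWW
After op 4 paint(0,1,R):
WRYWW
WWWWW
WWWWB
WWWWB
WWWWR
WWWWW
WWWWW
WWWWW

Answer: WRYWW
WWWWW
WWWWB
WWWWB
WWWWR
WWWWW
WWWWW
WWWWW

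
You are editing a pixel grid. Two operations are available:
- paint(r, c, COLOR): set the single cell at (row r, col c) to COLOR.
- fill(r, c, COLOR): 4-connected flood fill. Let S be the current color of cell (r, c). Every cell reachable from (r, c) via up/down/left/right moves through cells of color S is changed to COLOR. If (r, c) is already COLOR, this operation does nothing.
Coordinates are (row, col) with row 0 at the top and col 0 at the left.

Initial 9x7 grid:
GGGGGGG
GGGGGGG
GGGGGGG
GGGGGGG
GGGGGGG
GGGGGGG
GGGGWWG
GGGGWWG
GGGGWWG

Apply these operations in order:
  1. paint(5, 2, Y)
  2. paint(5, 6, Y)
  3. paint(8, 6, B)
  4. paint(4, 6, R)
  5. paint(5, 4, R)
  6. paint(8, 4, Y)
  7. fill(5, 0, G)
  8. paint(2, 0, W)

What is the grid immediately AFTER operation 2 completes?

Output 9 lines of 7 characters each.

Answer: GGGGGGG
GGGGGGG
GGGGGGG
GGGGGGG
GGGGGGG
GGYGGGY
GGGGWWG
GGGGWWG
GGGGWWG

Derivation:
After op 1 paint(5,2,Y):
GGGGGGG
GGGGGGG
GGGGGGG
GGGGGGG
GGGGGGG
GGYGGGG
GGGGWWG
GGGGWWG
GGGGWWG
After op 2 paint(5,6,Y):
GGGGGGG
GGGGGGG
GGGGGGG
GGGGGGG
GGGGGGG
GGYGGGY
GGGGWWG
GGGGWWG
GGGGWWG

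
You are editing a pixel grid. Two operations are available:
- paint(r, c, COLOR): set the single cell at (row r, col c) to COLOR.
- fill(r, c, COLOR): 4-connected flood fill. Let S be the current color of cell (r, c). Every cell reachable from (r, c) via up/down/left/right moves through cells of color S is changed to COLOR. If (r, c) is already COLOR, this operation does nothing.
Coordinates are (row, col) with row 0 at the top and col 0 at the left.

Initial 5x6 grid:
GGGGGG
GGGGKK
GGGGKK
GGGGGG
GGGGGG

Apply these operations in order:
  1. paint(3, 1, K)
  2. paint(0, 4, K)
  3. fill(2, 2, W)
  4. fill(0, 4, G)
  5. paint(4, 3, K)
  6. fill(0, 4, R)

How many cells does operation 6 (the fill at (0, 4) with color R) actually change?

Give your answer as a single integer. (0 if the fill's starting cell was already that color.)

After op 1 paint(3,1,K):
GGGGGG
GGGGKK
GGGGKK
GKGGGG
GGGGGG
After op 2 paint(0,4,K):
GGGGKG
GGGGKK
GGGGKK
GKGGGG
GGGGGG
After op 3 fill(2,2,W) [23 cells changed]:
WWWWKG
WWWWKK
WWWWKK
WKWWWW
WWWWWW
After op 4 fill(0,4,G) [5 cells changed]:
WWWWGG
WWWWGG
WWWWGG
WKWWWW
WWWWWW
After op 5 paint(4,3,K):
WWWWGG
WWWWGG
WWWWGG
WKWWWW
WWWKWW
After op 6 fill(0,4,R) [6 cells changed]:
WWWWRR
WWWWRR
WWWWRR
WKWWWW
WWWKWW

Answer: 6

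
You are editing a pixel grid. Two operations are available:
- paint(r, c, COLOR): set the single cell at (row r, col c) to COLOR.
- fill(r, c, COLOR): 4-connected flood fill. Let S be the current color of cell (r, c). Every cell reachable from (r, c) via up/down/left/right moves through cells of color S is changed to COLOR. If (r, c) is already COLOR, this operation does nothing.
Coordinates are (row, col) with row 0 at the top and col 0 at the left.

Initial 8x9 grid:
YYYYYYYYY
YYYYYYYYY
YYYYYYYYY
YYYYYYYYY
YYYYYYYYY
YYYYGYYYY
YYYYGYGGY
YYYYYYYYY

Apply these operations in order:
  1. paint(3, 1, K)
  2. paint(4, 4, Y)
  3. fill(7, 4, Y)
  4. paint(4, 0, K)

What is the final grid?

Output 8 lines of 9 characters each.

After op 1 paint(3,1,K):
YYYYYYYYY
YYYYYYYYY
YYYYYYYYY
YKYYYYYYY
YYYYYYYYY
YYYYGYYYY
YYYYGYGGY
YYYYYYYYY
After op 2 paint(4,4,Y):
YYYYYYYYY
YYYYYYYYY
YYYYYYYYY
YKYYYYYYY
YYYYYYYYY
YYYYGYYYY
YYYYGYGGY
YYYYYYYYY
After op 3 fill(7,4,Y) [0 cells changed]:
YYYYYYYYY
YYYYYYYYY
YYYYYYYYY
YKYYYYYYY
YYYYYYYYY
YYYYGYYYY
YYYYGYGGY
YYYYYYYYY
After op 4 paint(4,0,K):
YYYYYYYYY
YYYYYYYYY
YYYYYYYYY
YKYYYYYYY
KYYYYYYYY
YYYYGYYYY
YYYYGYGGY
YYYYYYYYY

Answer: YYYYYYYYY
YYYYYYYYY
YYYYYYYYY
YKYYYYYYY
KYYYYYYYY
YYYYGYYYY
YYYYGYGGY
YYYYYYYYY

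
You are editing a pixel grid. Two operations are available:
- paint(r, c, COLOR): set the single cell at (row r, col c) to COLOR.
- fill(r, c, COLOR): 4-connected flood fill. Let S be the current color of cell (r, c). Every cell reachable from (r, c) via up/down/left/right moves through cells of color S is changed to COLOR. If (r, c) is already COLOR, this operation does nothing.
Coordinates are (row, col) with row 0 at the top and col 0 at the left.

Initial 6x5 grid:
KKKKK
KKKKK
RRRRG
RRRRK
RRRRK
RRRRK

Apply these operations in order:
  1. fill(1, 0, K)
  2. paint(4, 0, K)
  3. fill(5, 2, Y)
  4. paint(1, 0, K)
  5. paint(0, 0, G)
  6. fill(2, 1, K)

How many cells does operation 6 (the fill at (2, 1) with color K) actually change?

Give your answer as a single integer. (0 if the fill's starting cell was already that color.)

After op 1 fill(1,0,K) [0 cells changed]:
KKKKK
KKKKK
RRRRG
RRRRK
RRRRK
RRRRK
After op 2 paint(4,0,K):
KKKKK
KKKKK
RRRRG
RRRRK
KRRRK
RRRRK
After op 3 fill(5,2,Y) [15 cells changed]:
KKKKK
KKKKK
YYYYG
YYYYK
KYYYK
YYYYK
After op 4 paint(1,0,K):
KKKKK
KKKKK
YYYYG
YYYYK
KYYYK
YYYYK
After op 5 paint(0,0,G):
GKKKK
KKKKK
YYYYG
YYYYK
KYYYK
YYYYK
After op 6 fill(2,1,K) [15 cells changed]:
GKKKK
KKKKK
KKKKG
KKKKK
KKKKK
KKKKK

Answer: 15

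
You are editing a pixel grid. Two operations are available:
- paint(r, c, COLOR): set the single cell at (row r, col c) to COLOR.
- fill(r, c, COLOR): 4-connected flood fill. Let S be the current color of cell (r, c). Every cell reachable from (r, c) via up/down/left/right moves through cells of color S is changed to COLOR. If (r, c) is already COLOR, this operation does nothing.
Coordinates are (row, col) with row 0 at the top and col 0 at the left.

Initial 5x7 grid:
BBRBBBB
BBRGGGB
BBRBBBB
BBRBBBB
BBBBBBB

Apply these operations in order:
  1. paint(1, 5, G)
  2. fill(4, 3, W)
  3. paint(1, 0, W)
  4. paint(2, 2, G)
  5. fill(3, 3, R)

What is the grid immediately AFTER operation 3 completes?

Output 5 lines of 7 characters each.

After op 1 paint(1,5,G):
BBRBBBB
BBRGGGB
BBRBBBB
BBRBBBB
BBBBBBB
After op 2 fill(4,3,W) [28 cells changed]:
WWRWWWW
WWRGGGW
WWRWWWW
WWRWWWW
WWWWWWW
After op 3 paint(1,0,W):
WWRWWWW
WWRGGGW
WWRWWWW
WWRWWWW
WWWWWWW

Answer: WWRWWWW
WWRGGGW
WWRWWWW
WWRWWWW
WWWWWWW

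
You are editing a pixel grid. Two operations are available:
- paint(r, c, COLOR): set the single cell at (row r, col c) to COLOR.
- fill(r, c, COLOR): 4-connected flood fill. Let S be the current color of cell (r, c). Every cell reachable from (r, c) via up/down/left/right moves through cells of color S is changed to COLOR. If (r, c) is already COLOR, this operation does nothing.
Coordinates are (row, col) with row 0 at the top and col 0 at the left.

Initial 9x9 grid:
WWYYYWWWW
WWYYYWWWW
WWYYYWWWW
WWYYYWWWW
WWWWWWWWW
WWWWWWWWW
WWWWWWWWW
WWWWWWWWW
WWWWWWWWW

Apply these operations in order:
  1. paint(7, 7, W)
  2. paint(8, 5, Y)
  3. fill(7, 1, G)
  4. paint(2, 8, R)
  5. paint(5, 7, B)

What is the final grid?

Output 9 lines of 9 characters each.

Answer: GGYYYGGGG
GGYYYGGGG
GGYYYGGGR
GGYYYGGGG
GGGGGGGGG
GGGGGGGBG
GGGGGGGGG
GGGGGGGGG
GGGGGYGGG

Derivation:
After op 1 paint(7,7,W):
WWYYYWWWW
WWYYYWWWW
WWYYYWWWW
WWYYYWWWW
WWWWWWWWW
WWWWWWWWW
WWWWWWWWW
WWWWWWWWW
WWWWWWWWW
After op 2 paint(8,5,Y):
WWYYYWWWW
WWYYYWWWW
WWYYYWWWW
WWYYYWWWW
WWWWWWWWW
WWWWWWWWW
WWWWWWWWW
WWWWWWWWW
WWWWWYWWW
After op 3 fill(7,1,G) [68 cells changed]:
GGYYYGGGG
GGYYYGGGG
GGYYYGGGG
GGYYYGGGG
GGGGGGGGG
GGGGGGGGG
GGGGGGGGG
GGGGGGGGG
GGGGGYGGG
After op 4 paint(2,8,R):
GGYYYGGGG
GGYYYGGGG
GGYYYGGGR
GGYYYGGGG
GGGGGGGGG
GGGGGGGGG
GGGGGGGGG
GGGGGGGGG
GGGGGYGGG
After op 5 paint(5,7,B):
GGYYYGGGG
GGYYYGGGG
GGYYYGGGR
GGYYYGGGG
GGGGGGGGG
GGGGGGGBG
GGGGGGGGG
GGGGGGGGG
GGGGGYGGG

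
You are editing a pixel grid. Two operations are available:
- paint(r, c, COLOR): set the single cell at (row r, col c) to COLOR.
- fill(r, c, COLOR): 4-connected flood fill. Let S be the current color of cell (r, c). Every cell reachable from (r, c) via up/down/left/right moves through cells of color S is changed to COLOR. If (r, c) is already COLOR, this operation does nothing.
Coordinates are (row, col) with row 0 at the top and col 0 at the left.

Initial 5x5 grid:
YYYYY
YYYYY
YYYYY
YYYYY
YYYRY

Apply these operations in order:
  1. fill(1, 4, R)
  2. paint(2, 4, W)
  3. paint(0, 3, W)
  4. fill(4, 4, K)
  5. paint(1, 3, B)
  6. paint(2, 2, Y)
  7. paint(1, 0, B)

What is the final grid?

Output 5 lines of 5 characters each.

Answer: KKKWK
BKKBK
KKYKW
KKKKK
KKKKK

Derivation:
After op 1 fill(1,4,R) [24 cells changed]:
RRRRR
RRRRR
RRRRR
RRRRR
RRRRR
After op 2 paint(2,4,W):
RRRRR
RRRRR
RRRRW
RRRRR
RRRRR
After op 3 paint(0,3,W):
RRRWR
RRRRR
RRRRW
RRRRR
RRRRR
After op 4 fill(4,4,K) [23 cells changed]:
KKKWK
KKKKK
KKKKW
KKKKK
KKKKK
After op 5 paint(1,3,B):
KKKWK
KKKBK
KKKKW
KKKKK
KKKKK
After op 6 paint(2,2,Y):
KKKWK
KKKBK
KKYKW
KKKKK
KKKKK
After op 7 paint(1,0,B):
KKKWK
BKKBK
KKYKW
KKKKK
KKKKK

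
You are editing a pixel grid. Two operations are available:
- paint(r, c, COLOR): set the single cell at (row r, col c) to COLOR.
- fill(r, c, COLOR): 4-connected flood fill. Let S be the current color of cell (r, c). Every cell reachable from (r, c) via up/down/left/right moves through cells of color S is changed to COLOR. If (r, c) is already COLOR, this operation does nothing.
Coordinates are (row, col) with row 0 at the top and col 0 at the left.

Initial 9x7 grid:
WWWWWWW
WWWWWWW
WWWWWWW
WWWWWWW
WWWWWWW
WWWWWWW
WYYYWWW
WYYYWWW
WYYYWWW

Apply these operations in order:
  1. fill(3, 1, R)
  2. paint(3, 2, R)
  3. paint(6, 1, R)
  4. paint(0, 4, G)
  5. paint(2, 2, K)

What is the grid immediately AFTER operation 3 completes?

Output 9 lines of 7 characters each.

Answer: RRRRRRR
RRRRRRR
RRRRRRR
RRRRRRR
RRRRRRR
RRRRRRR
RRYYRRR
RYYYRRR
RYYYRRR

Derivation:
After op 1 fill(3,1,R) [54 cells changed]:
RRRRRRR
RRRRRRR
RRRRRRR
RRRRRRR
RRRRRRR
RRRRRRR
RYYYRRR
RYYYRRR
RYYYRRR
After op 2 paint(3,2,R):
RRRRRRR
RRRRRRR
RRRRRRR
RRRRRRR
RRRRRRR
RRRRRRR
RYYYRRR
RYYYRRR
RYYYRRR
After op 3 paint(6,1,R):
RRRRRRR
RRRRRRR
RRRRRRR
RRRRRRR
RRRRRRR
RRRRRRR
RRYYRRR
RYYYRRR
RYYYRRR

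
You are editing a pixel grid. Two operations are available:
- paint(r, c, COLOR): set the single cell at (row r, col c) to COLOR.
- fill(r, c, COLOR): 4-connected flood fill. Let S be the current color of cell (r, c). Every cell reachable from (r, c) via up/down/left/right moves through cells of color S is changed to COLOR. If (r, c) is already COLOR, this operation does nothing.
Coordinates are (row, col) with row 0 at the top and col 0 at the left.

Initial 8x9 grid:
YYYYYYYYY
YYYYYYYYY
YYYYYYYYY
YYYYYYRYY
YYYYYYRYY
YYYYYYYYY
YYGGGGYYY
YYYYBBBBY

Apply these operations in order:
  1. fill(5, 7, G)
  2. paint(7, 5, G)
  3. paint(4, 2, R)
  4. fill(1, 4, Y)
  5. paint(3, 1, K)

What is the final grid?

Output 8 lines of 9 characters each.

Answer: YYYYYYYYY
YYYYYYYYY
YYYYYYYYY
YKYYYYRYY
YYRYYYRYY
YYYYYYYYY
YYYYYYYYY
YYYYBYBBY

Derivation:
After op 1 fill(5,7,G) [62 cells changed]:
GGGGGGGGG
GGGGGGGGG
GGGGGGGGG
GGGGGGRGG
GGGGGGRGG
GGGGGGGGG
GGGGGGGGG
GGGGBBBBG
After op 2 paint(7,5,G):
GGGGGGGGG
GGGGGGGGG
GGGGGGGGG
GGGGGGRGG
GGGGGGRGG
GGGGGGGGG
GGGGGGGGG
GGGGBGBBG
After op 3 paint(4,2,R):
GGGGGGGGG
GGGGGGGGG
GGGGGGGGG
GGGGGGRGG
GGRGGGRGG
GGGGGGGGG
GGGGGGGGG
GGGGBGBBG
After op 4 fill(1,4,Y) [66 cells changed]:
YYYYYYYYY
YYYYYYYYY
YYYYYYYYY
YYYYYYRYY
YYRYYYRYY
YYYYYYYYY
YYYYYYYYY
YYYYBYBBY
After op 5 paint(3,1,K):
YYYYYYYYY
YYYYYYYYY
YYYYYYYYY
YKYYYYRYY
YYRYYYRYY
YYYYYYYYY
YYYYYYYYY
YYYYBYBBY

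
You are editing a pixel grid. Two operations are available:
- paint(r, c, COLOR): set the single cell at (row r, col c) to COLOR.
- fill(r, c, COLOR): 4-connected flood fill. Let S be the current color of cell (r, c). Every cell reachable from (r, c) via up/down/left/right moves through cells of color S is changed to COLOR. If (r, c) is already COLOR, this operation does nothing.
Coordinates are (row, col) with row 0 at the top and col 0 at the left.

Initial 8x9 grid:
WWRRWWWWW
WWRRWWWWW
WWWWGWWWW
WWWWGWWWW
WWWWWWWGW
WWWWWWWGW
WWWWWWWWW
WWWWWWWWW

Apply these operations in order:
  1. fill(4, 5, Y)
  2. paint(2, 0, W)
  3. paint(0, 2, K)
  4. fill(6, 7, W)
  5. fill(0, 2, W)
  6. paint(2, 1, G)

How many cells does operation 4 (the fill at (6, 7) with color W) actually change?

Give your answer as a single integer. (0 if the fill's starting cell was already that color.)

Answer: 63

Derivation:
After op 1 fill(4,5,Y) [64 cells changed]:
YYRRYYYYY
YYRRYYYYY
YYYYGYYYY
YYYYGYYYY
YYYYYYYGY
YYYYYYYGY
YYYYYYYYY
YYYYYYYYY
After op 2 paint(2,0,W):
YYRRYYYYY
YYRRYYYYY
WYYYGYYYY
YYYYGYYYY
YYYYYYYGY
YYYYYYYGY
YYYYYYYYY
YYYYYYYYY
After op 3 paint(0,2,K):
YYKRYYYYY
YYRRYYYYY
WYYYGYYYY
YYYYGYYYY
YYYYYYYGY
YYYYYYYGY
YYYYYYYYY
YYYYYYYYY
After op 4 fill(6,7,W) [63 cells changed]:
WWKRWWWWW
WWRRWWWWW
WWWWGWWWW
WWWWGWWWW
WWWWWWWGW
WWWWWWWGW
WWWWWWWWW
WWWWWWWWW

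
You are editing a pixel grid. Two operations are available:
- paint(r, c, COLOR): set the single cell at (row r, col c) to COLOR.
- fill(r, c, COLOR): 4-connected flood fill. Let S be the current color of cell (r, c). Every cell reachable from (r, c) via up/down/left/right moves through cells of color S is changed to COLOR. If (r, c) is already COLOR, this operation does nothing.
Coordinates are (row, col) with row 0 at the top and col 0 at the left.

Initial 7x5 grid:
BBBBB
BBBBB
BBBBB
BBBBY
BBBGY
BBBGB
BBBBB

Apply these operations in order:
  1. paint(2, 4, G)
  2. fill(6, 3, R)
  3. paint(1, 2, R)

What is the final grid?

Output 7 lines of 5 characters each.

Answer: RRRRR
RRRRR
RRRRG
RRRRY
RRRGY
RRRGR
RRRRR

Derivation:
After op 1 paint(2,4,G):
BBBBB
BBBBB
BBBBG
BBBBY
BBBGY
BBBGB
BBBBB
After op 2 fill(6,3,R) [30 cells changed]:
RRRRR
RRRRR
RRRRG
RRRRY
RRRGY
RRRGR
RRRRR
After op 3 paint(1,2,R):
RRRRR
RRRRR
RRRRG
RRRRY
RRRGY
RRRGR
RRRRR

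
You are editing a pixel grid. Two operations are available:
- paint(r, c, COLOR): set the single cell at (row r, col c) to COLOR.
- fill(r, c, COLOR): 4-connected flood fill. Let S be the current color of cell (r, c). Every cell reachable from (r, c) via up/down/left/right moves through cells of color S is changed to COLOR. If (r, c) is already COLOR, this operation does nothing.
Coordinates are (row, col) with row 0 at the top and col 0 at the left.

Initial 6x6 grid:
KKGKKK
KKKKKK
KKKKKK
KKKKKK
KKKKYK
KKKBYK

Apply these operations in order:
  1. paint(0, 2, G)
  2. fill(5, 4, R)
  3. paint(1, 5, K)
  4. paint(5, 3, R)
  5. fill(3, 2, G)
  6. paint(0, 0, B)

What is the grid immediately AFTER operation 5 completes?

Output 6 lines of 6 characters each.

After op 1 paint(0,2,G):
KKGKKK
KKKKKK
KKKKKK
KKKKKK
KKKKYK
KKKBYK
After op 2 fill(5,4,R) [2 cells changed]:
KKGKKK
KKKKKK
KKKKKK
KKKKKK
KKKKRK
KKKBRK
After op 3 paint(1,5,K):
KKGKKK
KKKKKK
KKKKKK
KKKKKK
KKKKRK
KKKBRK
After op 4 paint(5,3,R):
KKGKKK
KKKKKK
KKKKKK
KKKKKK
KKKKRK
KKKRRK
After op 5 fill(3,2,G) [32 cells changed]:
GGGGGG
GGGGGG
GGGGGG
GGGGGG
GGGGRG
GGGRRG

Answer: GGGGGG
GGGGGG
GGGGGG
GGGGGG
GGGGRG
GGGRRG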